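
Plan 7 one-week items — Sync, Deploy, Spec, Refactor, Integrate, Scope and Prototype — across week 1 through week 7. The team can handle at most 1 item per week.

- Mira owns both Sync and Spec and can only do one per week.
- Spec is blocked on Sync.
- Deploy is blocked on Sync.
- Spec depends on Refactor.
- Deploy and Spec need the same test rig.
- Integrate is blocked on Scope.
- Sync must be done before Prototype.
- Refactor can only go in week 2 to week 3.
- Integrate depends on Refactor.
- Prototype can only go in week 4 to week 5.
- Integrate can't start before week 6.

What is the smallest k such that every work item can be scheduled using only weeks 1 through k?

7 weeks

The precedence chain requires at least 2 distinct weeks.
With at most 1 per week and 7 work items, at least 7 weeks are needed.
Integrate can't be placed before week 6, so the schedule must run through at least week 6.
7 works (last occupied week: week 7): for example Integrate=week 6; Prototype=week 4; Spec=week 3; Deploy=week 7; Sync=week 1; Scope=week 5; Refactor=week 2.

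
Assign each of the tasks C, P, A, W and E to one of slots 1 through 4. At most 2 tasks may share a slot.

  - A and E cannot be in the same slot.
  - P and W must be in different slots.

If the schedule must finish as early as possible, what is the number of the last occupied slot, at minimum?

With at most 2 per slot and 5 tasks, at least 3 slots are needed.
3 works (last occupied slot: 3): for example C=1; E=3; W=2; A=2; P=1.

slot 3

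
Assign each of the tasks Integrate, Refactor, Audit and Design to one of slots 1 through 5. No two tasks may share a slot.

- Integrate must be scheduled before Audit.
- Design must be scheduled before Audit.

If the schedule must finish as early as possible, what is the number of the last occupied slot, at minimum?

The precedence chain requires at least 2 distinct slots.
With at most 1 per slot and 4 tasks, at least 4 slots are needed.
4 works (last occupied slot: 4): for example Refactor in 4, Design in 2, Audit in 3, Integrate in 1.

slot 4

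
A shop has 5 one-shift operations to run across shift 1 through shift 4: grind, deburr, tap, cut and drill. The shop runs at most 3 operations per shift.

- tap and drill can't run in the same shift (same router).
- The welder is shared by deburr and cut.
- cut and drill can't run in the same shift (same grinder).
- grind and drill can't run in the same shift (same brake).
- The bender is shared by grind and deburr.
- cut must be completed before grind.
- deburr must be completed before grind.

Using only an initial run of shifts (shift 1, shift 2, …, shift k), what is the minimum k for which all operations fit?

The precedence chain requires at least 2 distinct shifts.
With at most 3 per shift and 5 operations, at least 2 shifts are needed.
Could 2 shifts be enough, i.e. nothing placed later than shift 2? No: grind must come after cut (at shift 1 or later) → {shift 2}; cut must come before grind (at shift 2 or earlier) → {shift 1}; deburr must come before grind (at shift 2 or earlier) → {shift 1}; cut can't share with deburr (shift 1) → nothing is left.
So 2 shifts is not enough.
3 works (last occupied shift: shift 3): for example deburr in shift 1; grind in shift 3; cut in shift 2; tap in shift 2; drill in shift 1.

3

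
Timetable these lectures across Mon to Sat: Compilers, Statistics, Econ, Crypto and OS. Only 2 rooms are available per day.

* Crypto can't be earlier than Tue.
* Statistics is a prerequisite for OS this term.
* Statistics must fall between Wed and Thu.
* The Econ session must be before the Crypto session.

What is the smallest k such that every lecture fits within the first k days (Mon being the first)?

4 days

The precedence chain requires at least 2 distinct days.
With at most 2 per day and 5 lectures, at least 3 days are needed.
Propagating the time windows through the other constraints, OS can't land before Thu — that is day 4 counting from Mon — so the schedule must run through at least 4 days.
4 works (last occupied day: Thu): for example Compilers in Mon, Econ in Mon, OS in Thu, Crypto in Tue, Statistics in Wed.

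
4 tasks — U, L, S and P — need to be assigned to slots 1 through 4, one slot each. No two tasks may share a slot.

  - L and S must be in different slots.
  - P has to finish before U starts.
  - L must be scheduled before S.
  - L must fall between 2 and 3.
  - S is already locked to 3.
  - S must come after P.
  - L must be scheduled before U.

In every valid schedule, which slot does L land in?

L's window is 2–3.
S is fixed at 3, and L can't share a slot with S.
So L must be 2.

2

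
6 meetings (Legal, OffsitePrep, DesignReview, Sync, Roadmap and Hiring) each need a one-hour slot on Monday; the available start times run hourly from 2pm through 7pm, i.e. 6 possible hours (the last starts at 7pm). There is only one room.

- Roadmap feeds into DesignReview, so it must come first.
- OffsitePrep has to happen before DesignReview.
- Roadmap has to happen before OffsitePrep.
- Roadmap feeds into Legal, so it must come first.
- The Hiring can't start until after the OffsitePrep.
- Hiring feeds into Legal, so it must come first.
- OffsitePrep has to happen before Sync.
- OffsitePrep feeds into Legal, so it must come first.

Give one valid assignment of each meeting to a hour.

Legal -> 5pm; Roadmap -> 2pm; Sync -> 7pm; OffsitePrep -> 3pm; DesignReview -> 6pm; Hiring -> 4pm

Checking: OffsitePrep(3pm) before DesignReview(6pm); Roadmap(2pm) before Legal(5pm); Roadmap(2pm) before DesignReview(6pm); OffsitePrep(3pm) before Legal(5pm); OffsitePrep(3pm) before Hiring(4pm); OffsitePrep(3pm) before Sync(7pm); Hiring(4pm) before Legal(5pm); Roadmap(2pm) before OffsitePrep(3pm); max 1 per hour (cap 1).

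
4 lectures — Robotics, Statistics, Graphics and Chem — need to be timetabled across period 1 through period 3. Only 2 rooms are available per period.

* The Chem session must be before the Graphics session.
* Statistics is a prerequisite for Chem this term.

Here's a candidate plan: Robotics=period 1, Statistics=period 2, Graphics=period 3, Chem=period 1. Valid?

Statistics is a prerequisite for Chem this term — violated.
Only 2 rooms are available per period — holds.
The Chem session must be before the Graphics session — holds.

No — it violates: Statistics is a prerequisite for Chem this term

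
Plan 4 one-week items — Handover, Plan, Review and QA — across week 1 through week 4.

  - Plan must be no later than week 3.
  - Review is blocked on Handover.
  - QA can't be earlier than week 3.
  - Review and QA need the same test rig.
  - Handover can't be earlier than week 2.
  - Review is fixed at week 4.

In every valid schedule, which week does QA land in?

week 3

QA's window is week 3–week 4.
Review is fixed at week 4, and QA can't share a week with Review.
So QA must be week 3.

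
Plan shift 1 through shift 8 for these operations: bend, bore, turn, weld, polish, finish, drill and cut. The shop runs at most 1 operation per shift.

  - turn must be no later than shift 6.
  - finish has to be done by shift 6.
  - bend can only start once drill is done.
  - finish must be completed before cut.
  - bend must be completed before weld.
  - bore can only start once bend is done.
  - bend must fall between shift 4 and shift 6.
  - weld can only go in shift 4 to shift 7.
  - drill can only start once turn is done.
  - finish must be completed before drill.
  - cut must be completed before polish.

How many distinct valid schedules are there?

Splitting on bend: it can be shift 4 (18), shift 5 (20), shift 6 (9). Listing each branch's schedules as (bore, turn, weld, polish, finish, drill, cut) by shift number:
bend=shift 4: (5,1,6,8,2,3,7) (5,1,7,8,2,3,6) (5,2,6,8,1,3,7) (5,2,7,8,1,3,6) (6,1,5,8,2,3,7) (6,1,7,8,2,3,5) (6,2,5,8,1,3,7) (6,2,7,8,1,3,5) (7,1,5,8,2,3,6) (7,1,6,8,2,3,5) (7,2,5,8,1,3,6) (7,2,6,8,1,3,5) (8,1,5,7,2,3,6) (8,1,6,7,2,3,5) (8,1,7,6,2,3,5) (8,2,5,7,1,3,6) (8,2,6,7,1,3,5) (8,2,7,6,1,3,5) — 18.
bend=shift 5: (6,1,7,8,2,3,4) (6,1,7,8,2,4,3) (6,2,7,8,1,3,4) (6,2,7,8,1,4,3) (6,3,7,8,1,4,2) (7,1,6,8,2,3,4) (7,1,6,8,2,4,3) (7,2,6,8,1,3,4) (7,2,6,8,1,4,3) (7,3,6,8,1,4,2) (8,1,6,7,2,3,4) (8,1,6,7,2,4,3) (8,1,7,6,2,3,4) (8,1,7,6,2,4,3) (8,2,6,7,1,3,4) (8,2,6,7,1,4,3) (8,2,7,6,1,3,4) (8,2,7,6,1,4,3) (8,3,6,7,1,4,2) (8,3,7,6,1,4,2) — 20.
bend=shift 6: (8,1,7,4,2,5,3) (8,1,7,5,2,3,4) (8,1,7,5,2,4,3) (8,2,7,4,1,5,3) (8,2,7,5,1,3,4) (8,2,7,5,1,4,3) (8,3,7,4,1,5,2) (8,3,7,5,1,4,2) (8,4,7,3,1,5,2) — 9.
Summing: 18 + 20 + 9 = 47.

47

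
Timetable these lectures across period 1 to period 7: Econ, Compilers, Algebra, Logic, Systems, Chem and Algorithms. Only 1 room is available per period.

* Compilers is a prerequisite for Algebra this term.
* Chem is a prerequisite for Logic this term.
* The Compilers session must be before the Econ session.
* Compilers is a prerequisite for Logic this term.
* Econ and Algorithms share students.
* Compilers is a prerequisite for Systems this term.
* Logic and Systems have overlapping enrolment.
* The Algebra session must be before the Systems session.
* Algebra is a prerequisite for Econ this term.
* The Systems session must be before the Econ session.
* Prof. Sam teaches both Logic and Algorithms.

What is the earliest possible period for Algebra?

period 2

Precedence pushes Algebra to at least period 2; downstream work caps Algebra at period 5.
Algebra at period 2 is achievable: Econ=period 4; Algebra=period 2; Systems=period 3; Logic=period 6; Chem=period 5; Compilers=period 1; Algorithms=period 7.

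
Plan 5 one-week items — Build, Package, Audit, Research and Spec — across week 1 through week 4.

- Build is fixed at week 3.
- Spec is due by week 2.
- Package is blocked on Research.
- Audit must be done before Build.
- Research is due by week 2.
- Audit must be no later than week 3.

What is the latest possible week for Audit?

Audit's own window allows nothing later than week 3; downstream work caps Audit at week 2.
Audit at week 2 is achievable: Research -> week 1, Spec -> week 1, Package -> week 2, Audit -> week 2, Build -> week 3.

week 2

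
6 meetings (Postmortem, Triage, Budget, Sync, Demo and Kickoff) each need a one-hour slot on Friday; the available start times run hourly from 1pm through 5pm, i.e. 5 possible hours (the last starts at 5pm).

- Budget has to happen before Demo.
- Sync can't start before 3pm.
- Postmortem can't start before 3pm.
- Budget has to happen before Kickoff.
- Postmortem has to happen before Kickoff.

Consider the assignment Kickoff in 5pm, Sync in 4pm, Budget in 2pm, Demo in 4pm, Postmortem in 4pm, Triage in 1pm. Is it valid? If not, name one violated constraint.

Yes, all constraints hold

Postmortem has to happen before Kickoff — holds.
Budget has to happen before Kickoff — holds.
Budget has to happen before Demo — holds.
Postmortem can't start before 3pm — holds.
Sync can't start before 3pm — holds.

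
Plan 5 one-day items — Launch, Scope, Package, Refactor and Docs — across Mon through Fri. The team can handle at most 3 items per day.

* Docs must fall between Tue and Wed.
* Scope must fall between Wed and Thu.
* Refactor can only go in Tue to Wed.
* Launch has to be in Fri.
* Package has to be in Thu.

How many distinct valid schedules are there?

8

Splitting on Scope: it can be Wed (4), Thu (4). Listing each branch's schedules as (Launch, Package, Refactor, Docs):
Scope=Wed: (Fri,Thu,Tue,Tue) (Fri,Thu,Tue,Wed) (Fri,Thu,Wed,Tue) (Fri,Thu,Wed,Wed) — 4.
Scope=Thu: (Fri,Thu,Tue,Tue) (Fri,Thu,Tue,Wed) (Fri,Thu,Wed,Tue) (Fri,Thu,Wed,Wed) — 4.
Summing: 4 + 4 = 8.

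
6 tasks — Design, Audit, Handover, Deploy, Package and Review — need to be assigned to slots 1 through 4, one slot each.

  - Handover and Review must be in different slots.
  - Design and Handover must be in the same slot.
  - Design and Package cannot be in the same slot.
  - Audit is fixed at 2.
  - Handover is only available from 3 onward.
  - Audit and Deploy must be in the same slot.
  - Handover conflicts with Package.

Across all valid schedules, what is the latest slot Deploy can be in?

Deploy must be in the same slot as Audit, which can't be before 2, so Deploy is at least 2; Deploy must be in the same slot as Audit, which can't be after 2, so Deploy is at most 2.
Deploy at 2 is achievable: Review in 1, Audit in 2, Package in 1, Deploy in 2, Design in 3, Handover in 3.

2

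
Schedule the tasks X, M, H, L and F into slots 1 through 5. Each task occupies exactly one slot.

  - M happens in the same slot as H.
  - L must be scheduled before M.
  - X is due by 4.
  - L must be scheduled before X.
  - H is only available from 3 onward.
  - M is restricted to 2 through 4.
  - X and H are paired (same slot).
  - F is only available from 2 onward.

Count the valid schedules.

20

Splitting on X: it can be 3 (8), 4 (12). Listing each branch's schedules as (M, H, L, F):
X=3: (3,3,1,2) (3,3,1,3) (3,3,1,4) (3,3,1,5) (3,3,2,2) (3,3,2,3) (3,3,2,4) (3,3,2,5) — 8.
X=4: (4,4,1,2) (4,4,1,3) (4,4,1,4) (4,4,1,5) (4,4,2,2) (4,4,2,3) (4,4,2,4) (4,4,2,5) (4,4,3,2) (4,4,3,3) (4,4,3,4) (4,4,3,5) — 12.
Summing: 8 + 12 = 20.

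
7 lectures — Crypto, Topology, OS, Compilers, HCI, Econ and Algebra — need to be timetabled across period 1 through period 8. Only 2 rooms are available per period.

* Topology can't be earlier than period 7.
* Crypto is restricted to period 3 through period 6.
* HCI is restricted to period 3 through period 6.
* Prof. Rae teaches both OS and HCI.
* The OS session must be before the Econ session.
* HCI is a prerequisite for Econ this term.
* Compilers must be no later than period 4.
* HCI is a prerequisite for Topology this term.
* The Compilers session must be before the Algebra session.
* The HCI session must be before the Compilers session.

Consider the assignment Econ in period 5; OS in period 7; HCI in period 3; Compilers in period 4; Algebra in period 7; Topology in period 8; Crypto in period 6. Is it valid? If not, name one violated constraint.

Invalid. The OS session must be before the Econ session.

Only 2 rooms are available per period — holds.
Topology can't be earlier than period 7 — holds.
HCI is a prerequisite for Econ this term — holds.
The OS session must be before the Econ session — violated.
Compilers must be no later than period 4 — holds.
Crypto is restricted to period 3 through period 6 — holds.
HCI is a prerequisite for Topology this term — holds.
The HCI session must be before the Compilers session — holds.
The Compilers session must be before the Algebra session — holds.
Prof. Rae teaches both OS and HCI — holds.
HCI is restricted to period 3 through period 6 — holds.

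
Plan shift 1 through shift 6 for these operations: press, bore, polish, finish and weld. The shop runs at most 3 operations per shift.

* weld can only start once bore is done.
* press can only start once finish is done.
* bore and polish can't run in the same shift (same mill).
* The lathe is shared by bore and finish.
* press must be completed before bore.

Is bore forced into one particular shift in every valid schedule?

No

bore can be shift 3 (e.g. polish -> shift 1; finish -> shift 1; weld -> shift 4; bore -> shift 3; press -> shift 2) or shift 4 (e.g. bore -> shift 4, weld -> shift 5, polish -> shift 1, finish -> shift 1, press -> shift 2).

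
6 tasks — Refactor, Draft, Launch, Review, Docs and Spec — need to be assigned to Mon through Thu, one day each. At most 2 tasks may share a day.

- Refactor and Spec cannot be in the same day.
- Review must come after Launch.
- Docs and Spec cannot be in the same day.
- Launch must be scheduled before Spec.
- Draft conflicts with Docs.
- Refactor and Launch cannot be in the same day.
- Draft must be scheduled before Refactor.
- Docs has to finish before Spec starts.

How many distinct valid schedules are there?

Splitting on Refactor: it can be Tue (9), Wed (18), Thu (21). Listing each branch's schedules as (Draft, Launch, Review, Docs, Spec):
Refactor=Tue: (Mon,Mon,Tue,Wed,Thu) (Mon,Mon,Wed,Tue,Wed) (Mon,Mon,Wed,Tue,Thu) (Mon,Mon,Wed,Wed,Thu) (Mon,Mon,Thu,Tue,Wed) (Mon,Mon,Thu,Tue,Thu) (Mon,Mon,Thu,Wed,Thu) (Mon,Wed,Thu,Tue,Thu) (Mon,Wed,Thu,Wed,Thu) — 9.
Refactor=Wed: (Mon,Mon,Tue,Tue,Thu) (Mon,Mon,Tue,Wed,Thu) (Mon,Mon,Wed,Tue,Thu) (Mon,Mon,Thu,Tue,Thu) (Mon,Mon,Thu,Wed,Thu) (Mon,Tue,Wed,Tue,Thu) (Mon,Tue,Thu,Tue,Thu) (Mon,Tue,Thu,Wed,Thu) (Tue,Mon,Tue,Mon,Thu) (Tue,Mon,Tue,Wed,Thu) (Tue,Mon,Wed,Mon,Tue) (Tue,Mon,Wed,Mon,Thu) (Tue,Mon,Thu,Mon,Tue) (Tue,Mon,Thu,Mon,Thu) (Tue,Mon,Thu,Wed,Thu) (Tue,Tue,Wed,Mon,Thu) (Tue,Tue,Thu,Mon,Thu) (Tue,Tue,Thu,Wed,Thu) — 18.
Refactor=Thu: (Mon,Mon,Tue,Tue,Wed) (Mon,Mon,Wed,Tue,Wed) (Mon,Mon,Thu,Tue,Wed) (Mon,Tue,Wed,Tue,Wed) (Mon,Tue,Thu,Tue,Wed) (Tue,Mon,Tue,Mon,Wed) (Tue,Mon,Wed,Mon,Tue) (Tue,Mon,Wed,Mon,Wed) (Tue,Mon,Thu,Mon,Tue) (Tue,Mon,Thu,Mon,Wed) (Tue,Tue,Wed,Mon,Wed) (Tue,Tue,Thu,Mon,Wed) (Wed,Mon,Tue,Mon,Tue) (Wed,Mon,Tue,Mon,Wed) (Wed,Mon,Tue,Tue,Wed) (Wed,Mon,Wed,Mon,Tue) (Wed,Mon,Thu,Mon,Tue) (Wed,Mon,Thu,Mon,Wed) (Wed,Mon,Thu,Tue,Wed) (Wed,Tue,Thu,Mon,Wed) (Wed,Tue,Thu,Tue,Wed) — 21.
Summing: 9 + 18 + 21 = 48.

48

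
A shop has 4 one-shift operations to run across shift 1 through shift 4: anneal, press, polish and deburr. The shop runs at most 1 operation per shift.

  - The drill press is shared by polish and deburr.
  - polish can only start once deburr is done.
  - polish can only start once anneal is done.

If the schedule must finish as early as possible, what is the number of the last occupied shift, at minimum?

4

The precedence chain requires at least 2 distinct shifts.
With at most 1 per shift and 4 operations, at least 4 shifts are needed.
4 works (last occupied shift: shift 4): for example anneal in shift 1, polish in shift 3, press in shift 4, deburr in shift 2.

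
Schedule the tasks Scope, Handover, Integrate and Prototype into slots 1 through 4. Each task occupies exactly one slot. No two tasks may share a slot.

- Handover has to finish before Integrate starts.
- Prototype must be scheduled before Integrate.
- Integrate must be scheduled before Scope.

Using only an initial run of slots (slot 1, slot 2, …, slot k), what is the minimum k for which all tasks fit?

4

The precedence chain requires at least 3 distinct slots.
With at most 1 per slot and 4 tasks, at least 4 slots are needed.
4 works (last occupied slot: 4): for example Prototype in 2; Integrate in 3; Scope in 4; Handover in 1.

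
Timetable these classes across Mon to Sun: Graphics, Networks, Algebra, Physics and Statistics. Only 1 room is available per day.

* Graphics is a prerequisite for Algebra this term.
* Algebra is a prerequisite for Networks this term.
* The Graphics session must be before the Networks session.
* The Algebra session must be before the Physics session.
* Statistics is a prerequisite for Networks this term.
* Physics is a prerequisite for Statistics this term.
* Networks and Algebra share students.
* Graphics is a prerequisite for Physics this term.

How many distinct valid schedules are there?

Splitting on Graphics: it can be Mon (15), Tue (5), Wed (1). Listing each branch's schedules as (Networks, Algebra, Physics, Statistics):
Graphics=Mon: (Fri,Tue,Wed,Thu) (Sat,Tue,Wed,Thu) (Sat,Tue,Wed,Fri) (Sat,Tue,Thu,Fri) (Sat,Wed,Thu,Fri) (Sun,Tue,Wed,Thu) (Sun,Tue,Wed,Fri) (Sun,Tue,Wed,Sat) (Sun,Tue,Thu,Fri) (Sun,Tue,Thu,Sat) (Sun,Tue,Fri,Sat) (Sun,Wed,Thu,Fri) (Sun,Wed,Thu,Sat) (Sun,Wed,Fri,Sat) (Sun,Thu,Fri,Sat) — 15.
Graphics=Tue: (Sat,Wed,Thu,Fri) (Sun,Wed,Thu,Fri) (Sun,Wed,Thu,Sat) (Sun,Wed,Fri,Sat) (Sun,Thu,Fri,Sat) — 5.
Graphics=Wed: (Sun,Thu,Fri,Sat) — 1.
Summing: 15 + 5 + 1 = 21.

21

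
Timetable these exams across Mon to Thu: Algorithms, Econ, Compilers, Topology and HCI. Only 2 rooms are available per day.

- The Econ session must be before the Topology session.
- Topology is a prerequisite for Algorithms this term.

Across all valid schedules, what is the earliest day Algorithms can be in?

Precedence pushes Algorithms to at least Wed.
Algorithms at Wed is achievable: Algorithms=Wed, Econ=Mon, Topology=Tue, HCI=Tue, Compilers=Mon.

Wed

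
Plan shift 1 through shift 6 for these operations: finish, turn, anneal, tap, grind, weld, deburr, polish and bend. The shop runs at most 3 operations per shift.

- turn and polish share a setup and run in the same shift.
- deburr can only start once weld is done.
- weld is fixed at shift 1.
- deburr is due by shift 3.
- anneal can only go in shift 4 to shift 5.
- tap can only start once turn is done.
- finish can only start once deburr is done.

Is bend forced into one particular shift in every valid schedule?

bend can be shift 1 (e.g. tap=shift 3, grind=shift 1, weld=shift 1, polish=shift 2, anneal=shift 4, bend=shift 1, turn=shift 2, deburr=shift 2, finish=shift 3) or shift 2 (e.g. polish=shift 1, grind=shift 3, tap=shift 2, finish=shift 3, turn=shift 1, bend=shift 2, weld=shift 1, anneal=shift 4, deburr=shift 2).

No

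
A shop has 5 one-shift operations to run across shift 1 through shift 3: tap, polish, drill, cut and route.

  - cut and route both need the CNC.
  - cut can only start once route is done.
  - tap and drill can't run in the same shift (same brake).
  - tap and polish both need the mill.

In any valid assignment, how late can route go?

Downstream work caps route at shift 2.
route at shift 2 is achievable: tap=shift 1, drill=shift 2, route=shift 2, cut=shift 3, polish=shift 2.

shift 2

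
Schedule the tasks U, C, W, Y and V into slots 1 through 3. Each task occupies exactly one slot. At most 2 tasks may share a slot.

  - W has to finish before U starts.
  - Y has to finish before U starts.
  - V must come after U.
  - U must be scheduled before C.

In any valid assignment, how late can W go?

1

Downstream work caps W at 1.
W at 1 is achievable: V=3; Y=1; W=1; U=2; C=3.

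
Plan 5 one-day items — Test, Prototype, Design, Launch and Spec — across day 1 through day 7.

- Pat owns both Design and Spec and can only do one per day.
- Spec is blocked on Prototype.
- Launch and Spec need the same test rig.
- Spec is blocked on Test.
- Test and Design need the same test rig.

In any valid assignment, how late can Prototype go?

day 6

Downstream work caps Prototype at day 6.
Prototype at day 6 is achievable: Design=day 2, Prototype=day 6, Spec=day 7, Test=day 1, Launch=day 1.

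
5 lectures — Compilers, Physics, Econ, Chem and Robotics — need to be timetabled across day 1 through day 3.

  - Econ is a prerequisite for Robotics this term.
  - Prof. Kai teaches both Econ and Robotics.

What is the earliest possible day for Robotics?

Precedence pushes Robotics to at least day 2.
Robotics at day 2 is achievable: Econ=day 1, Compilers=day 1, Robotics=day 2, Physics=day 1, Chem=day 1.

day 2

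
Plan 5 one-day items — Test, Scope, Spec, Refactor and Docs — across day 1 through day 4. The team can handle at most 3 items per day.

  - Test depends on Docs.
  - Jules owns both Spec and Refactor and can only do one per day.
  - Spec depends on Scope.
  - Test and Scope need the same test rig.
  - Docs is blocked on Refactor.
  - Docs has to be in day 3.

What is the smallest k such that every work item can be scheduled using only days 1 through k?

The precedence chain requires at least 3 distinct days.
With at most 3 per day and 5 work items, at least 2 days are needed.
Propagating the time windows through the other constraints, Test can't land before day 4, so the schedule must run through at least day 4.
4 works (last occupied day: day 4): for example Refactor in day 1, Docs in day 3, Test in day 4, Scope in day 1, Spec in day 2.

4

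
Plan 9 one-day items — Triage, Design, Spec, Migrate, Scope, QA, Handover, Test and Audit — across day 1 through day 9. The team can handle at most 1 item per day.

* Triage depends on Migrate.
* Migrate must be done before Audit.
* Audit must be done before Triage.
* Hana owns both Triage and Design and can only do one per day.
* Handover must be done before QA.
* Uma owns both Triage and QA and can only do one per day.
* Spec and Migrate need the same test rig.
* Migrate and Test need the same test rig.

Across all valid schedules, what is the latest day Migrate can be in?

Downstream work caps Migrate at day 7.
Migrate at day 7 is achievable: Scope=day 5, QA=day 2, Spec=day 4, Design=day 3, Handover=day 1, Audit=day 8, Triage=day 9, Migrate=day 7, Test=day 6.

day 7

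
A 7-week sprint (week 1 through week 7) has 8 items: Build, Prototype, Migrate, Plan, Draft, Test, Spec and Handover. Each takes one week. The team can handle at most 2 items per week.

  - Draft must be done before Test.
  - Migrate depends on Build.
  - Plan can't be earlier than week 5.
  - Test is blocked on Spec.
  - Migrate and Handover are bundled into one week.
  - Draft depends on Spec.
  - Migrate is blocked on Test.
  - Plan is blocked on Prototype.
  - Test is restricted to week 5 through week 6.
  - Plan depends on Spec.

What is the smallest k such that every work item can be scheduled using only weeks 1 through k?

The precedence chain requires at least 4 distinct weeks.
With at most 2 per week and 8 work items, at least 4 weeks are needed.
Propagating the time windows through the other constraints, Migrate can't land before week 6, so the schedule must run through at least week 6.
6 works (last occupied week: week 6): for example Plan -> week 5; Migrate -> week 6; Draft -> week 2; Test -> week 5; Spec -> week 1; Prototype -> week 2; Handover -> week 6; Build -> week 1.

6 weeks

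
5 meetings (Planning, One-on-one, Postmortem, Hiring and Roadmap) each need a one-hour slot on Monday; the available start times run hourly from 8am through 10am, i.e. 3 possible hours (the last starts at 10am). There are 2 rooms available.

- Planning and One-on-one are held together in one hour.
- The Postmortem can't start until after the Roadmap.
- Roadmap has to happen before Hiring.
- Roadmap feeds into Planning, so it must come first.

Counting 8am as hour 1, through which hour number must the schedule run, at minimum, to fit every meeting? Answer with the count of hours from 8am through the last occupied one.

3

The precedence chain requires at least 2 distinct hours.
With at most 2 per hour and 5 meetings, at least 3 hours are needed.
3 works (last occupied hour: 10am): for example One-on-one=9am; Postmortem=10am; Roadmap=8am; Planning=9am; Hiring=10am.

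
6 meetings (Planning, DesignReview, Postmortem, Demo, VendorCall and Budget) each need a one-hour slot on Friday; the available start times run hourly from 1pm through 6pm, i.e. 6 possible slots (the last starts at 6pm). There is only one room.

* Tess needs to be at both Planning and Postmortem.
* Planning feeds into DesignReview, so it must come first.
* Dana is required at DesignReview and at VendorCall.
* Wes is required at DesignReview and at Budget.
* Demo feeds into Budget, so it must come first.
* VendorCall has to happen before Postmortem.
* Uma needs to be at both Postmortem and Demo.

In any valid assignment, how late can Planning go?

5pm

Downstream work caps Planning at 5pm.
Planning at 5pm is achievable: DesignReview in 6pm; Planning in 5pm; Demo in 3pm; Postmortem in 2pm; Budget in 4pm; VendorCall in 1pm.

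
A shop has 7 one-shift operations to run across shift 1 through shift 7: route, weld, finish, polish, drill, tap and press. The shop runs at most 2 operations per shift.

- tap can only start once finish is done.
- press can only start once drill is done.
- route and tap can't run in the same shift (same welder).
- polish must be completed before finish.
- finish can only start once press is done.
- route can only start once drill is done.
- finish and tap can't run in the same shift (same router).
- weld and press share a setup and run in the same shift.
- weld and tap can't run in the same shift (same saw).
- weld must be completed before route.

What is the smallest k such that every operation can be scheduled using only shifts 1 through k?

The precedence chain requires at least 4 distinct shifts.
With at most 2 per shift and 7 operations, at least 4 shifts are needed.
4 works (last occupied shift: shift 4): for example weld in shift 2; drill in shift 1; tap in shift 4; route in shift 3; finish in shift 3; polish in shift 1; press in shift 2.

4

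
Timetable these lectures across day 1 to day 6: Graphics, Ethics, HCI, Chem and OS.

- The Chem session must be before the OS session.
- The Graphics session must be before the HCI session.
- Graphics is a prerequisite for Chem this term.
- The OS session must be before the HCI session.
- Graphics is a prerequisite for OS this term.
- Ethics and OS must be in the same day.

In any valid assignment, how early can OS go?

day 3

Precedence pushes OS to at least day 3; downstream work caps OS at day 5.
OS at day 3 is achievable: Ethics -> day 3; Chem -> day 2; OS -> day 3; HCI -> day 4; Graphics -> day 1.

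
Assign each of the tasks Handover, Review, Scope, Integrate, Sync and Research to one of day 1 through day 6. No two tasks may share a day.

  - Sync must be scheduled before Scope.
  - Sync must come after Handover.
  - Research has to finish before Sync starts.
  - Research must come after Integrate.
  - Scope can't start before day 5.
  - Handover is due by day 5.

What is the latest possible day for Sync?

Precedence pushes Sync to at least day 3; downstream work caps Sync at day 5.
Sync at day 5 is achievable: Handover in day 1; Integrate in day 2; Research in day 3; Sync in day 5; Review in day 4; Scope in day 6.

day 5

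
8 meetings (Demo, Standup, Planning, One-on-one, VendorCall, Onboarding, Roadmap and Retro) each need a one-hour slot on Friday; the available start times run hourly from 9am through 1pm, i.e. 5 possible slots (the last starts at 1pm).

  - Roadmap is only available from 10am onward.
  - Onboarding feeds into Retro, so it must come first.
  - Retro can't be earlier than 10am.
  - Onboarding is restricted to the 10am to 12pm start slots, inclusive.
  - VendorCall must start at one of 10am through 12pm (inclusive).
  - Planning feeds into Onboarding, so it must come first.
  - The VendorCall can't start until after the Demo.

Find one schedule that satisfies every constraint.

Planning in 9am; Demo in 9am; Standup in 9am; VendorCall in 10am; Roadmap in 10am; Onboarding in 10am; Retro in 11am; One-on-one in 9am

Checking: Onboarding(10am) before Retro(11am); Planning(9am) before Onboarding(10am); Demo(9am) before VendorCall(10am); Onboarding=10am in [10am,12pm]; VendorCall=10am in [10am,12pm]; Retro=11am in [10am,1pm]; Roadmap=10am in [10am,1pm].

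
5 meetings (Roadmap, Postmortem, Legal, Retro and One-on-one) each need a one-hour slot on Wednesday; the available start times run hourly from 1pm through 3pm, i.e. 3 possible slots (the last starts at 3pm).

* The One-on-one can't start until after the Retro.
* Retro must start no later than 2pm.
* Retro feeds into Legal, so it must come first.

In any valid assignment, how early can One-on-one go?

Precedence pushes One-on-one to at least 2pm.
One-on-one at 2pm is achievable: One-on-one -> 2pm; Retro -> 1pm; Roadmap -> 1pm; Postmortem -> 1pm; Legal -> 2pm.

2pm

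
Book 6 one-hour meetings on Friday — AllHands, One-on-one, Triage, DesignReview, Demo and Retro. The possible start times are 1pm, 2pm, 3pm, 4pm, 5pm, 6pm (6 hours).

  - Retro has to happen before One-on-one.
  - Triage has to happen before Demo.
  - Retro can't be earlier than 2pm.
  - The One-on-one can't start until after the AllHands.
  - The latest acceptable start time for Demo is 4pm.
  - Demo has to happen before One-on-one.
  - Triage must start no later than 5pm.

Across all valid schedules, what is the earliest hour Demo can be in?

Precedence pushes Demo to at least 2pm; Demo's own window allows nothing later than 4pm.
Demo at 2pm is achievable: Demo=2pm, DesignReview=1pm, Triage=1pm, One-on-one=3pm, AllHands=1pm, Retro=2pm.

2pm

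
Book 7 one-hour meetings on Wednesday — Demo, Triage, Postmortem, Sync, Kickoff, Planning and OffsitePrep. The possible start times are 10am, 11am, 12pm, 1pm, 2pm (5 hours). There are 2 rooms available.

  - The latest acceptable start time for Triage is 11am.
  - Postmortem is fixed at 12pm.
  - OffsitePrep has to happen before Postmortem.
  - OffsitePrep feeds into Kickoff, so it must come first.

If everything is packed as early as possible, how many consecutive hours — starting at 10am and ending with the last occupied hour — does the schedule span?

The precedence chain requires at least 2 distinct hours.
With at most 2 per hour and 7 meetings, at least 4 hours are needed.
Postmortem can't be placed before 12pm — that is hour 3 counting from 10am — so the schedule must run through at least 3 hours.
4 works (last occupied hour: 1pm): for example Sync in 12pm; Triage in 10am; Postmortem in 12pm; Kickoff in 11am; OffsitePrep in 10am; Demo in 11am; Planning in 1pm.

4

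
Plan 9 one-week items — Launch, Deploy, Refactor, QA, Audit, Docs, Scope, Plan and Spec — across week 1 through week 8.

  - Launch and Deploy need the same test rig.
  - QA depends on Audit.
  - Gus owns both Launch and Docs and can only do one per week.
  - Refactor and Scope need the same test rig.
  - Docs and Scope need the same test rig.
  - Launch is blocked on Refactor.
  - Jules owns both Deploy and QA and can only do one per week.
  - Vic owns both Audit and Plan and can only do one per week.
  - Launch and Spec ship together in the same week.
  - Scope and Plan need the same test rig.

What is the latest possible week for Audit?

week 7

Downstream work caps Audit at week 7.
Audit at week 7 is achievable: Plan -> week 1; Docs -> week 1; Refactor -> week 1; Deploy -> week 1; Audit -> week 7; Spec -> week 2; Scope -> week 2; QA -> week 8; Launch -> week 2.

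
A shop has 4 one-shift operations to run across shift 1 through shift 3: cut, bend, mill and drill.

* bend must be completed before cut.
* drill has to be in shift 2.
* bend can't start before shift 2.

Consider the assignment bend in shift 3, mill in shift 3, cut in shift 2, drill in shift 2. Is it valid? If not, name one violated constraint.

drill has to be in shift 2 — holds.
bend must be completed before cut — violated.
bend can't start before shift 2 — holds.

Invalid. bend must be completed before cut.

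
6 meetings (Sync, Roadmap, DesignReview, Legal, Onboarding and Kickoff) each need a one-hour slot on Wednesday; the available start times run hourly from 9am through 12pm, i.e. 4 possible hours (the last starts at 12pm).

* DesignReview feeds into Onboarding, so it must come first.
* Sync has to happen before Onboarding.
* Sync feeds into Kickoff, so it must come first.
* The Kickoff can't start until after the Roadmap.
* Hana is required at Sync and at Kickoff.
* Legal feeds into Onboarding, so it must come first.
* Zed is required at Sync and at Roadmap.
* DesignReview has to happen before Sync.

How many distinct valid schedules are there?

Splitting on Sync: it can be 10am (15), 11am (12). Listing each branch's schedules as (Roadmap, DesignReview, Legal, Onboarding, Kickoff):
Sync=10am: (9am,9am,9am,11am,11am) (9am,9am,9am,11am,12pm) (9am,9am,9am,12pm,11am) (9am,9am,9am,12pm,12pm) (9am,9am,10am,11am,11am) (9am,9am,10am,11am,12pm) (9am,9am,10am,12pm,11am) (9am,9am,10am,12pm,12pm) (9am,9am,11am,12pm,11am) (9am,9am,11am,12pm,12pm) (11am,9am,9am,11am,12pm) (11am,9am,9am,12pm,12pm) (11am,9am,10am,11am,12pm) (11am,9am,10am,12pm,12pm) (11am,9am,11am,12pm,12pm) — 15.
Sync=11am: (9am,9am,9am,12pm,12pm) (9am,9am,10am,12pm,12pm) (9am,9am,11am,12pm,12pm) (9am,10am,9am,12pm,12pm) (9am,10am,10am,12pm,12pm) (9am,10am,11am,12pm,12pm) (10am,9am,9am,12pm,12pm) (10am,9am,10am,12pm,12pm) (10am,9am,11am,12pm,12pm) (10am,10am,9am,12pm,12pm) (10am,10am,10am,12pm,12pm) (10am,10am,11am,12pm,12pm) — 12.
Summing: 15 + 12 = 27.

27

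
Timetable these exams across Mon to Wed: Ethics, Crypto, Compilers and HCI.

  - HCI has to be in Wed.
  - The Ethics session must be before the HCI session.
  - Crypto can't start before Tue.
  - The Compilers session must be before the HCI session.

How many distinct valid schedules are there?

8

Splitting on Ethics: it can be Mon (4), Tue (4). Listing each branch's schedules as (Crypto, Compilers, HCI):
Ethics=Mon: (Tue,Mon,Wed) (Tue,Tue,Wed) (Wed,Mon,Wed) (Wed,Tue,Wed) — 4.
Ethics=Tue: (Tue,Mon,Wed) (Tue,Tue,Wed) (Wed,Mon,Wed) (Wed,Tue,Wed) — 4.
Summing: 4 + 4 = 8.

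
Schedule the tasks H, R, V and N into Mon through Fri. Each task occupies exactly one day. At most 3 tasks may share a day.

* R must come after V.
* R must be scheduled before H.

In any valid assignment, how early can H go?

Precedence pushes H to at least Wed.
H at Wed is achievable: V=Mon, H=Wed, N=Mon, R=Tue.

Wed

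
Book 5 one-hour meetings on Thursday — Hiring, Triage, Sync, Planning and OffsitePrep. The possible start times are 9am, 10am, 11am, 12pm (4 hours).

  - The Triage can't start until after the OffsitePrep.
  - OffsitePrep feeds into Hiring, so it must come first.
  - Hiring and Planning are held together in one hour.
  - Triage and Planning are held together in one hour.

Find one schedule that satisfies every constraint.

Triage -> 10am, Planning -> 10am, Sync -> 9am, OffsitePrep -> 9am, Hiring -> 10am

Checking: OffsitePrep(9am) before Hiring(10am); OffsitePrep(9am) before Triage(10am); Triage = Planning = 10am; Hiring = Planning = 10am.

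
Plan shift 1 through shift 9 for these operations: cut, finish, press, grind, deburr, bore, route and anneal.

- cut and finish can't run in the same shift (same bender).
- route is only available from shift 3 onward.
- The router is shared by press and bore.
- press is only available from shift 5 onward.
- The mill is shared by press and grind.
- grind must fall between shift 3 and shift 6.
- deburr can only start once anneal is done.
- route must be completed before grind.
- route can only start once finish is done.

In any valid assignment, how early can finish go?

shift 1

Downstream work caps finish at shift 4.
finish at shift 1 is achievable: cut=shift 2; anneal=shift 1; deburr=shift 2; finish=shift 1; bore=shift 1; grind=shift 4; route=shift 3; press=shift 5.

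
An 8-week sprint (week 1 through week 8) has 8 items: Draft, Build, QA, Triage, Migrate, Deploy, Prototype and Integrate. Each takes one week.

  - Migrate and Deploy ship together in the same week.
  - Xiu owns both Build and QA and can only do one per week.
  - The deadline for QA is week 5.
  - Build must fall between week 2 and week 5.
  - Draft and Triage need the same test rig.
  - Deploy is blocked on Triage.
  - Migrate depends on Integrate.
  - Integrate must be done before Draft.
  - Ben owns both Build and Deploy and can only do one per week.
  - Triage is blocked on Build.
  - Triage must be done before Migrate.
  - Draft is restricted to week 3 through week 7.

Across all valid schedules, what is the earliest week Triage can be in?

week 3

Precedence pushes Triage to at least week 3; downstream work caps Triage at week 7.
Triage at week 3 is achievable: Draft=week 4; Prototype=week 1; Build=week 2; QA=week 1; Integrate=week 1; Deploy=week 4; Migrate=week 4; Triage=week 3.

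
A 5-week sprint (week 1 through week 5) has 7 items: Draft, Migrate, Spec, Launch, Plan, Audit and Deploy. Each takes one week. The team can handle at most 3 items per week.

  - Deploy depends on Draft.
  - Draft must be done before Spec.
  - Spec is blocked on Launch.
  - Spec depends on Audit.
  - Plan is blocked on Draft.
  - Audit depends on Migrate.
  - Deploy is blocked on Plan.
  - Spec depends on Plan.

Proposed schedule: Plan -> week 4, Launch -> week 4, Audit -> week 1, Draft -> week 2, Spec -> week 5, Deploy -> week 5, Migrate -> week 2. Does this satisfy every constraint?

No — it violates: Audit depends on Migrate

Spec is blocked on Launch — holds.
Draft must be done before Spec — holds.
Spec depends on Audit — holds.
The team can handle at most 3 items per week — holds.
Deploy depends on Draft — holds.
Spec depends on Plan — holds.
Deploy is blocked on Plan — holds.
Plan is blocked on Draft — holds.
Audit depends on Migrate — violated.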